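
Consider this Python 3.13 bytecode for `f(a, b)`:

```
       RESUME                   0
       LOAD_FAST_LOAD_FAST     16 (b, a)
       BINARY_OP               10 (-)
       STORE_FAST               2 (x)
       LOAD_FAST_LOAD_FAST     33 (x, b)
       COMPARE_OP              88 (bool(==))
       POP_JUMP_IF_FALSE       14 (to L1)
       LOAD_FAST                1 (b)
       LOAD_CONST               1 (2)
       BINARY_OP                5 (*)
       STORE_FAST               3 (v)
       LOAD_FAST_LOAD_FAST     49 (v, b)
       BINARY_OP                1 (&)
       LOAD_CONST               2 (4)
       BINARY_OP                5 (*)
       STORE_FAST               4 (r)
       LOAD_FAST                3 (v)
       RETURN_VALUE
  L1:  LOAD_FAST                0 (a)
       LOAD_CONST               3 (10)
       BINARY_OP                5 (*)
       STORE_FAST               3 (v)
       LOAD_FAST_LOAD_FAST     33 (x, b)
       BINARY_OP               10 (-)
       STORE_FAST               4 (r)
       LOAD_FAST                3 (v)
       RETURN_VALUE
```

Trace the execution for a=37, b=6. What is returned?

LOAD_FAST_LOAD_FAST b,a → push 6,37. Stack: [6, 37]
BINARY_OP - → 6 - 37 = -31. Stack: [-31]
STORE_FAST x → x=-31. Stack: []
LOAD_FAST_LOAD_FAST x,b → push -31,6. Stack: [-31, 6]
COMPARE_OP bool(==) → -31 vs 6 = False. Stack: [False]
POP_JUMP_IF_FALSE → pop False; jump. Stack: []
LOAD_FAST a → push 37. Stack: [37]
LOAD_CONST → push 10. Stack: [37, 10]
BINARY_OP * → 37 * 10 = 370. Stack: [370]
STORE_FAST v → v=370. Stack: []
LOAD_FAST_LOAD_FAST x,b → push -31,6. Stack: [-31, 6]
BINARY_OP - → -31 - 6 = -37. Stack: [-37]
STORE_FAST r → r=-37. Stack: []
LOAD_FAST v → push 370. Stack: [370]
RETURN_VALUE → return 370.

370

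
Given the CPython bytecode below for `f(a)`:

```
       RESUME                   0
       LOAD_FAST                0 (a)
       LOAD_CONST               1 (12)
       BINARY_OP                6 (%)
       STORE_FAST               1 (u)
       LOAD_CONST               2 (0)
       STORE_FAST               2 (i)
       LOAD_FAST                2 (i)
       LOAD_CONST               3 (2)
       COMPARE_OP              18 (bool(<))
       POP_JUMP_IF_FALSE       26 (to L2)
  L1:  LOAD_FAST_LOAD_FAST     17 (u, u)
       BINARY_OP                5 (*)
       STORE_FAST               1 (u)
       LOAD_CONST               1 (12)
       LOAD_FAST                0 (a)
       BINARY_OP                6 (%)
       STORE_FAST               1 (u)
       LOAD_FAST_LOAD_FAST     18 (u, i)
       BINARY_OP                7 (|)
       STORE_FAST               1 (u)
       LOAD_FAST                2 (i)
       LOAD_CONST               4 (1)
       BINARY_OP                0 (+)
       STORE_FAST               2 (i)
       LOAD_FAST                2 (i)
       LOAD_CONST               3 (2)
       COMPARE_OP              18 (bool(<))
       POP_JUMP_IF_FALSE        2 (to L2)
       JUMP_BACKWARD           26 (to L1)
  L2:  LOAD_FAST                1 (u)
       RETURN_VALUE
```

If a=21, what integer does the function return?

LOAD_FAST a → push 21. Stack: [21]
LOAD_CONST → push 12. Stack: [21, 12]
BINARY_OP % → 21 % 12 = 9. Stack: [9]
STORE_FAST u → u=9. Stack: []
LOAD_CONST → push 0. Stack: [0]
STORE_FAST i → i=0. Stack: []
LOAD_FAST i → push 0. Stack: [0]
LOAD_CONST → push 2. Stack: [0, 2]
COMPARE_OP bool(<) → 0 vs 2 = True. Stack: [True]
POP_JUMP_IF_FALSE → pop True; no jump. Stack: []
LOAD_FAST_LOAD_FAST u,u → push 9,9. Stack: [9, 9]
BINARY_OP * → 9 * 9 = 81. Stack: [81]
STORE_FAST u → u=81. Stack: []
LOAD_CONST → push 12. Stack: [12]
LOAD_FAST a → push 21. Stack: [12, 21]
BINARY_OP % → 12 % 21 = 12. Stack: [12]
STORE_FAST u → u=12. Stack: []
LOAD_FAST_LOAD_FAST u,i → push 12,0. Stack: [12, 0]
BINARY_OP | → 12 | 0 = 12. Stack: [12]
STORE_FAST u → u=12. Stack: []
LOAD_FAST i → push 0. Stack: [0]
LOAD_CONST → push 1. Stack: [0, 1]
BINARY_OP + → 0 + 1 = 1. Stack: [1]
STORE_FAST i → i=1. Stack: []
LOAD_FAST i → push 1. Stack: [1]
LOAD_CONST → push 2. Stack: [1, 2]
COMPARE_OP bool(<) → 1 vs 2 = True. Stack: [True]
POP_JUMP_IF_FALSE → pop True; no jump. Stack: []
LOAD_FAST_LOAD_FAST u,u → push 12,12. Stack: [12, 12]
BINARY_OP * → 12 * 12 = 144. Stack: [144]
STORE_FAST u → u=144. Stack: []
LOAD_CONST → push 12. Stack: [12]
LOAD_FAST a → push 21. Stack: [12, 21]
BINARY_OP % → 12 % 21 = 12. Stack: [12]
STORE_FAST u → u=12. Stack: []
LOAD_FAST_LOAD_FAST u,i → push 12,1. Stack: [12, 1]
BINARY_OP | → 12 | 1 = 13. Stack: [13]
STORE_FAST u → u=13. Stack: []
LOAD_FAST i → push 1. Stack: [1]
LOAD_CONST → push 1. Stack: [1, 1]
BINARY_OP + → 1 + 1 = 2. Stack: [2]
STORE_FAST i → i=2. Stack: []
LOAD_FAST i → push 2. Stack: [2]
LOAD_CONST → push 2. Stack: [2, 2]
COMPARE_OP bool(<) → 2 vs 2 = False. Stack: [False]
POP_JUMP_IF_FALSE → pop False; jump. Stack: []
LOAD_FAST u → push 13. Stack: [13]
RETURN_VALUE → return 13.

13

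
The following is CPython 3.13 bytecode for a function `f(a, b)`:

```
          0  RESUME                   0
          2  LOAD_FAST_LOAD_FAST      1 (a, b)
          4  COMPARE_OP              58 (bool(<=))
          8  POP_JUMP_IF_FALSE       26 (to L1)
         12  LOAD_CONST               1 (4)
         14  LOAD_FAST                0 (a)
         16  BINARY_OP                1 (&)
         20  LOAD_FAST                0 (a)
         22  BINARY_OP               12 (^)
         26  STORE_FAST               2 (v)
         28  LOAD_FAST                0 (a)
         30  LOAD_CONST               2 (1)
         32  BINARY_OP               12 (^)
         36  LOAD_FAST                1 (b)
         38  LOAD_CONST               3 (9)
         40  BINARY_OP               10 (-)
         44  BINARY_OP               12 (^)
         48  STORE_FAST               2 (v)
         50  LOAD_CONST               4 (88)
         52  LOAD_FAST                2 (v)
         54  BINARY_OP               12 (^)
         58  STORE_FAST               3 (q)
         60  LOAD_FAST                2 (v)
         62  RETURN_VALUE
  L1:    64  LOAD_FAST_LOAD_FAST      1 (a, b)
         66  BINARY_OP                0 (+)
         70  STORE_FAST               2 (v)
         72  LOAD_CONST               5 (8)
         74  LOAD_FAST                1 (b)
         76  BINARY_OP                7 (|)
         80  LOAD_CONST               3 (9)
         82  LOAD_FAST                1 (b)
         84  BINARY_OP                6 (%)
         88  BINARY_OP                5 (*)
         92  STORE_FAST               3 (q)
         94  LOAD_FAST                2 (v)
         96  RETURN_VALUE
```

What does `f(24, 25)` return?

LOAD_FAST_LOAD_FAST a,b → push 24,25. Stack: [24, 25]
COMPARE_OP bool(<=) → 24 vs 25 = True. Stack: [True]
POP_JUMP_IF_FALSE → pop True; no jump. Stack: []
LOAD_CONST → push 4. Stack: [4]
LOAD_FAST a → push 24. Stack: [4, 24]
BINARY_OP & → 4 & 24 = 0. Stack: [0]
LOAD_FAST a → push 24. Stack: [0, 24]
BINARY_OP ^ → 0 ^ 24 = 24. Stack: [24]
STORE_FAST v → v=24. Stack: []
LOAD_FAST a → push 24. Stack: [24]
LOAD_CONST → push 1. Stack: [24, 1]
BINARY_OP ^ → 24 ^ 1 = 25. Stack: [25]
LOAD_FAST b → push 25. Stack: [25, 25]
LOAD_CONST → push 9. Stack: [25, 25, 9]
BINARY_OP - → 25 - 9 = 16. Stack: [25, 16]
BINARY_OP ^ → 25 ^ 16 = 9. Stack: [9]
STORE_FAST v → v=9. Stack: []
LOAD_CONST → push 88. Stack: [88]
LOAD_FAST v → push 9. Stack: [88, 9]
BINARY_OP ^ → 88 ^ 9 = 81. Stack: [81]
STORE_FAST q → q=81. Stack: []
LOAD_FAST v → push 9. Stack: [9]
RETURN_VALUE → return 9.

9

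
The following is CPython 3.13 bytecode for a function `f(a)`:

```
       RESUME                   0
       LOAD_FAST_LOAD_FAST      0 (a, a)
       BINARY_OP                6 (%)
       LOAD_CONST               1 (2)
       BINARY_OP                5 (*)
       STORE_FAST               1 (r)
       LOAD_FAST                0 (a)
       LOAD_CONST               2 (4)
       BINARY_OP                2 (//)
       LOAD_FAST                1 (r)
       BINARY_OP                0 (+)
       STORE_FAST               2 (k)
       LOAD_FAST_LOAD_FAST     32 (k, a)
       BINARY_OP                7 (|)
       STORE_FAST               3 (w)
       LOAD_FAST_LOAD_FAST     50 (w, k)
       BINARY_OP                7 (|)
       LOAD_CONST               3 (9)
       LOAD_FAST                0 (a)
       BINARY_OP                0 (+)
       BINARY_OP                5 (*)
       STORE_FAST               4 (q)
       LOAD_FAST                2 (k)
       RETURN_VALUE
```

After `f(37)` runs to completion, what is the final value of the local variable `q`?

2070

LOAD_FAST_LOAD_FAST a,a → push 37,37. Stack: [37, 37]
BINARY_OP % → 37 % 37 = 0. Stack: [0]
LOAD_CONST → push 2. Stack: [0, 2]
BINARY_OP * → 0 * 2 = 0. Stack: [0]
STORE_FAST r → r=0. Stack: []
LOAD_FAST a → push 37. Stack: [37]
LOAD_CONST → push 4. Stack: [37, 4]
BINARY_OP // → 37 // 4 = 9. Stack: [9]
LOAD_FAST r → push 0. Stack: [9, 0]
BINARY_OP + → 9 + 0 = 9. Stack: [9]
STORE_FAST k → k=9. Stack: []
LOAD_FAST_LOAD_FAST k,a → push 9,37. Stack: [9, 37]
BINARY_OP | → 9 | 37 = 45. Stack: [45]
STORE_FAST w → w=45. Stack: []
LOAD_FAST_LOAD_FAST w,k → push 45,9. Stack: [45, 9]
BINARY_OP | → 45 | 9 = 45. Stack: [45]
LOAD_CONST → push 9. Stack: [45, 9]
LOAD_FAST a → push 37. Stack: [45, 9, 37]
BINARY_OP + → 9 + 37 = 46. Stack: [45, 46]
BINARY_OP * → 45 * 46 = 2070. Stack: [2070]
STORE_FAST q → q=2070. Stack: []
LOAD_FAST k → push 9. Stack: [9]
RETURN_VALUE → return 9.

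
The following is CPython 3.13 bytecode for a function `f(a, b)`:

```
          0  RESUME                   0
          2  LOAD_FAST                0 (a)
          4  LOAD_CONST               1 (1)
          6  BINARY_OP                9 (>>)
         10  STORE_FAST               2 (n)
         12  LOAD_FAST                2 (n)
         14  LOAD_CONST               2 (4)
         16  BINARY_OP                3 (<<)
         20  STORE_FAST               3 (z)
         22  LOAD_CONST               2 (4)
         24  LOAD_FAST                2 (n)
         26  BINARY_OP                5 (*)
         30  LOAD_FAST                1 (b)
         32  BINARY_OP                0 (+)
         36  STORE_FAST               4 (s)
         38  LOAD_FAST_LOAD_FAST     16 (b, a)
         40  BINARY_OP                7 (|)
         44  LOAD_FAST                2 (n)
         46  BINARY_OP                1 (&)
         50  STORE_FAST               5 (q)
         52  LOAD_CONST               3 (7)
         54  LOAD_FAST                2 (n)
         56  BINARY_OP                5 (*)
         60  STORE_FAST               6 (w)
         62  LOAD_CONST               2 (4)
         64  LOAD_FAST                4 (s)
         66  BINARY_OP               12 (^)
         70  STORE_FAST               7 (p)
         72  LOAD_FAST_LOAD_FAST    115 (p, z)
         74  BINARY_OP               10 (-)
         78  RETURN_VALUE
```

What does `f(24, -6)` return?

LOAD_FAST a → push 24. Stack: [24]
LOAD_CONST → push 1. Stack: [24, 1]
BINARY_OP >> → 24 >> 1 = 12. Stack: [12]
STORE_FAST n → n=12. Stack: []
LOAD_FAST n → push 12. Stack: [12]
LOAD_CONST → push 4. Stack: [12, 4]
BINARY_OP << → 12 << 4 = 192. Stack: [192]
STORE_FAST z → z=192. Stack: []
LOAD_CONST → push 4. Stack: [4]
LOAD_FAST n → push 12. Stack: [4, 12]
BINARY_OP * → 4 * 12 = 48. Stack: [48]
LOAD_FAST b → push -6. Stack: [48, -6]
BINARY_OP + → 48 + -6 = 42. Stack: [42]
STORE_FAST s → s=42. Stack: []
LOAD_FAST_LOAD_FAST b,a → push -6,24. Stack: [-6, 24]
BINARY_OP | → -6 | 24 = -6. Stack: [-6]
LOAD_FAST n → push 12. Stack: [-6, 12]
BINARY_OP & → -6 & 12 = 8. Stack: [8]
STORE_FAST q → q=8. Stack: []
LOAD_CONST → push 7. Stack: [7]
LOAD_FAST n → push 12. Stack: [7, 12]
BINARY_OP * → 7 * 12 = 84. Stack: [84]
STORE_FAST w → w=84. Stack: []
LOAD_CONST → push 4. Stack: [4]
LOAD_FAST s → push 42. Stack: [4, 42]
BINARY_OP ^ → 4 ^ 42 = 46. Stack: [46]
STORE_FAST p → p=46. Stack: []
LOAD_FAST_LOAD_FAST p,z → push 46,192. Stack: [46, 192]
BINARY_OP - → 46 - 192 = -146. Stack: [-146]
RETURN_VALUE → return -146.

-146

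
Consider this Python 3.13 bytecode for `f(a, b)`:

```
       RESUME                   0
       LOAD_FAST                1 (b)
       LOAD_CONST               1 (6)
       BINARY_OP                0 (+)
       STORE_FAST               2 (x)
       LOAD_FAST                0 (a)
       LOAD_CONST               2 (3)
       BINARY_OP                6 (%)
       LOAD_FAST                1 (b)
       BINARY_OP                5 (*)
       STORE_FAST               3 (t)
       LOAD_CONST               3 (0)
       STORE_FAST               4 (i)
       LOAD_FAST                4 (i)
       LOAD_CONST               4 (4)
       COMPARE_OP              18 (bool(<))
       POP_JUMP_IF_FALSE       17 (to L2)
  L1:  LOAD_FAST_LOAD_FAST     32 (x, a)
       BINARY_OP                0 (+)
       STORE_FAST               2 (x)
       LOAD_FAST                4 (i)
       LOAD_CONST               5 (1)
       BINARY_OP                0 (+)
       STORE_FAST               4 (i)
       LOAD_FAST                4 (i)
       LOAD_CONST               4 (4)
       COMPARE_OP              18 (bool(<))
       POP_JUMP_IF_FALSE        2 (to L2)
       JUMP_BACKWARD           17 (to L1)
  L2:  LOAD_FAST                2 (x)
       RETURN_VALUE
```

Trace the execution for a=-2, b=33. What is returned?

LOAD_FAST b → push 33. Stack: [33]
LOAD_CONST → push 6. Stack: [33, 6]
BINARY_OP + → 33 + 6 = 39. Stack: [39]
STORE_FAST x → x=39. Stack: []
LOAD_FAST a → push -2. Stack: [-2]
LOAD_CONST → push 3. Stack: [-2, 3]
BINARY_OP % → -2 % 3 = 1. Stack: [1]
LOAD_FAST b → push 33. Stack: [1, 33]
BINARY_OP * → 1 * 33 = 33. Stack: [33]
STORE_FAST t → t=33. Stack: []
LOAD_CONST → push 0. Stack: [0]
STORE_FAST i → i=0. Stack: []
LOAD_FAST i → push 0. Stack: [0]
LOAD_CONST → push 4. Stack: [0, 4]
COMPARE_OP bool(<) → 0 vs 4 = True. Stack: [True]
POP_JUMP_IF_FALSE → pop True; no jump. Stack: []
LOAD_FAST_LOAD_FAST x,a → push 39,-2. Stack: [39, -2]
BINARY_OP + → 39 + -2 = 37. Stack: [37]
STORE_FAST x → x=37. Stack: []
LOAD_FAST i → push 0. Stack: [0]
LOAD_CONST → push 1. Stack: [0, 1]
BINARY_OP + → 0 + 1 = 1. Stack: [1]
STORE_FAST i → i=1. Stack: []
LOAD_FAST i → push 1. Stack: [1]
LOAD_CONST → push 4. Stack: [1, 4]
COMPARE_OP bool(<) → 1 vs 4 = True. Stack: [True]
POP_JUMP_IF_FALSE → pop True; no jump. Stack: []
LOAD_FAST_LOAD_FAST x,a → push 37,-2. Stack: [37, -2]
BINARY_OP + → 37 + -2 = 35. Stack: [35]
STORE_FAST x → x=35. Stack: []
LOAD_FAST i → push 1. Stack: [1]
LOAD_CONST → push 1. Stack: [1, 1]
BINARY_OP + → 1 + 1 = 2. Stack: [2]
STORE_FAST i → i=2. Stack: []
LOAD_FAST i → push 2. Stack: [2]
LOAD_CONST → push 4. Stack: [2, 4]
COMPARE_OP bool(<) → 2 vs 4 = True. Stack: [True]
POP_JUMP_IF_FALSE → pop True; no jump. Stack: []
LOAD_FAST_LOAD_FAST x,a → push 35,-2. Stack: [35, -2]
BINARY_OP + → 35 + -2 = 33. Stack: [33]
STORE_FAST x → x=33. Stack: []
LOAD_FAST i → push 2. Stack: [2]
LOAD_CONST → push 1. Stack: [2, 1]
BINARY_OP + → 2 + 1 = 3. Stack: [3]
STORE_FAST i → i=3. Stack: []
LOAD_FAST i → push 3. Stack: [3]
LOAD_CONST → push 4. Stack: [3, 4]
COMPARE_OP bool(<) → 3 vs 4 = True. Stack: [True]
POP_JUMP_IF_FALSE → pop True; no jump. Stack: []
LOAD_FAST_LOAD_FAST x,a → push 33,-2. Stack: [33, -2]
BINARY_OP + → 33 + -2 = 31. Stack: [31]
STORE_FAST x → x=31. Stack: []
LOAD_FAST i → push 3. Stack: [3]
LOAD_CONST → push 1. Stack: [3, 1]
BINARY_OP + → 3 + 1 = 4. Stack: [4]
STORE_FAST i → i=4. Stack: []
LOAD_FAST i → push 4. Stack: [4]
LOAD_CONST → push 4. Stack: [4, 4]
COMPARE_OP bool(<) → 4 vs 4 = False. Stack: [False]
POP_JUMP_IF_FALSE → pop False; jump. Stack: []
LOAD_FAST x → push 31. Stack: [31]
RETURN_VALUE → return 31.

31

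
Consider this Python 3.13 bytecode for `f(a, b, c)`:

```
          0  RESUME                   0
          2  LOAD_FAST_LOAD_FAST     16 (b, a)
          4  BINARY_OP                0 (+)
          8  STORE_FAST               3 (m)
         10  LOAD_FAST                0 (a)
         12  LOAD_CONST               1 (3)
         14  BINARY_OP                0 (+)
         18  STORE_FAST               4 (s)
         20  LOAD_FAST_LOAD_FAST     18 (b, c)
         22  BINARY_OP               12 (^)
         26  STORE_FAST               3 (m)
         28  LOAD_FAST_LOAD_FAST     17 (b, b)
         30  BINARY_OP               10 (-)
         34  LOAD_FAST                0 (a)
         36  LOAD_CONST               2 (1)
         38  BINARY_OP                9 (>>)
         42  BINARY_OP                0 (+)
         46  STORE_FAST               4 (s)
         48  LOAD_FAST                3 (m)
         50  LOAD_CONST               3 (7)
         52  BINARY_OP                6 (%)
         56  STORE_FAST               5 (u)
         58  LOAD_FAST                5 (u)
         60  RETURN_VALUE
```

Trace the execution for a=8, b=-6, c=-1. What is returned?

5

LOAD_FAST_LOAD_FAST b,a → push -6,8. Stack: [-6, 8]
BINARY_OP + → -6 + 8 = 2. Stack: [2]
STORE_FAST m → m=2. Stack: []
LOAD_FAST a → push 8. Stack: [8]
LOAD_CONST → push 3. Stack: [8, 3]
BINARY_OP + → 8 + 3 = 11. Stack: [11]
STORE_FAST s → s=11. Stack: []
LOAD_FAST_LOAD_FAST b,c → push -6,-1. Stack: [-6, -1]
BINARY_OP ^ → -6 ^ -1 = 5. Stack: [5]
STORE_FAST m → m=5. Stack: []
LOAD_FAST_LOAD_FAST b,b → push -6,-6. Stack: [-6, -6]
BINARY_OP - → -6 - -6 = 0. Stack: [0]
LOAD_FAST a → push 8. Stack: [0, 8]
LOAD_CONST → push 1. Stack: [0, 8, 1]
BINARY_OP >> → 8 >> 1 = 4. Stack: [0, 4]
BINARY_OP + → 0 + 4 = 4. Stack: [4]
STORE_FAST s → s=4. Stack: []
LOAD_FAST m → push 5. Stack: [5]
LOAD_CONST → push 7. Stack: [5, 7]
BINARY_OP % → 5 % 7 = 5. Stack: [5]
STORE_FAST u → u=5. Stack: []
LOAD_FAST u → push 5. Stack: [5]
RETURN_VALUE → return 5.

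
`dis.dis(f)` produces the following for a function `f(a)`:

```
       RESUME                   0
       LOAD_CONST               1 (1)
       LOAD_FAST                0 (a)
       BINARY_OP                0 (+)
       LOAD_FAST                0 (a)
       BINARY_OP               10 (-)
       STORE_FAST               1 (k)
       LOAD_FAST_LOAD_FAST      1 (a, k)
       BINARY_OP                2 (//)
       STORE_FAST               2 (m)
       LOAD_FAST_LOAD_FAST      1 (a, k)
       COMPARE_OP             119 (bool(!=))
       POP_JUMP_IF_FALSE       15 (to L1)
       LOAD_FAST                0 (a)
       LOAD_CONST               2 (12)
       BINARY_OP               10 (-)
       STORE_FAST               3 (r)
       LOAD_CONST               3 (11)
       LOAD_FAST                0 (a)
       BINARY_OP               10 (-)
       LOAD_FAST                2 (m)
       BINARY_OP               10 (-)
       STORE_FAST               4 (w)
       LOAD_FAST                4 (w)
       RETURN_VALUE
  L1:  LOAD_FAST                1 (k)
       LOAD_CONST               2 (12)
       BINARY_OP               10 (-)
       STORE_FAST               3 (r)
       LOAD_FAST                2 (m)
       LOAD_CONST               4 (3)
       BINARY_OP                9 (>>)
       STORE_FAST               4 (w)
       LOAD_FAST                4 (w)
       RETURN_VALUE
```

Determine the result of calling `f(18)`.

-25

LOAD_CONST → push 1. Stack: [1]
LOAD_FAST a → push 18. Stack: [1, 18]
BINARY_OP + → 1 + 18 = 19. Stack: [19]
LOAD_FAST a → push 18. Stack: [19, 18]
BINARY_OP - → 19 - 18 = 1. Stack: [1]
STORE_FAST k → k=1. Stack: []
LOAD_FAST_LOAD_FAST a,k → push 18,1. Stack: [18, 1]
BINARY_OP // → 18 // 1 = 18. Stack: [18]
STORE_FAST m → m=18. Stack: []
LOAD_FAST_LOAD_FAST a,k → push 18,1. Stack: [18, 1]
COMPARE_OP bool(!=) → 18 vs 1 = True. Stack: [True]
POP_JUMP_IF_FALSE → pop True; no jump. Stack: []
LOAD_FAST a → push 18. Stack: [18]
LOAD_CONST → push 12. Stack: [18, 12]
BINARY_OP - → 18 - 12 = 6. Stack: [6]
STORE_FAST r → r=6. Stack: []
LOAD_CONST → push 11. Stack: [11]
LOAD_FAST a → push 18. Stack: [11, 18]
BINARY_OP - → 11 - 18 = -7. Stack: [-7]
LOAD_FAST m → push 18. Stack: [-7, 18]
BINARY_OP - → -7 - 18 = -25. Stack: [-25]
STORE_FAST w → w=-25. Stack: []
LOAD_FAST w → push -25. Stack: [-25]
RETURN_VALUE → return -25.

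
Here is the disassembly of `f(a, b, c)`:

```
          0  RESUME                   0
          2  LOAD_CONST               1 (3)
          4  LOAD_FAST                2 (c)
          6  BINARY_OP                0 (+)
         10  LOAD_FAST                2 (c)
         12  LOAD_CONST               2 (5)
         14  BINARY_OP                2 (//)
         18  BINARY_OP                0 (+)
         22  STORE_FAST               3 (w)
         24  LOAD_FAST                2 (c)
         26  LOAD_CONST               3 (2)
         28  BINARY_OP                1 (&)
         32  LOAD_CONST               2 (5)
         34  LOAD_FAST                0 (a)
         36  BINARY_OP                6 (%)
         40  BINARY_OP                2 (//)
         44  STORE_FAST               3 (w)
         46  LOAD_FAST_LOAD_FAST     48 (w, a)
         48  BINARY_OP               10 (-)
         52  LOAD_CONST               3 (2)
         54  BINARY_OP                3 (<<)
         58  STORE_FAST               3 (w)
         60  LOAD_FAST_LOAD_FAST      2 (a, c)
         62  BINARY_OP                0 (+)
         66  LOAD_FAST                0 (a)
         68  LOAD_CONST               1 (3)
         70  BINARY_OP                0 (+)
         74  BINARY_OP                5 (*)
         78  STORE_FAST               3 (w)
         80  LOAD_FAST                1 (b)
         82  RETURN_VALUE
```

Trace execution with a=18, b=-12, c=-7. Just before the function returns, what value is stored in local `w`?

LOAD_CONST → push 3. Stack: [3]
LOAD_FAST c → push -7. Stack: [3, -7]
BINARY_OP + → 3 + -7 = -4. Stack: [-4]
LOAD_FAST c → push -7. Stack: [-4, -7]
LOAD_CONST → push 5. Stack: [-4, -7, 5]
BINARY_OP // → -7 // 5 = -2. Stack: [-4, -2]
BINARY_OP + → -4 + -2 = -6. Stack: [-6]
STORE_FAST w → w=-6. Stack: []
LOAD_FAST c → push -7. Stack: [-7]
LOAD_CONST → push 2. Stack: [-7, 2]
BINARY_OP & → -7 & 2 = 0. Stack: [0]
LOAD_CONST → push 5. Stack: [0, 5]
LOAD_FAST a → push 18. Stack: [0, 5, 18]
BINARY_OP % → 5 % 18 = 5. Stack: [0, 5]
BINARY_OP // → 0 // 5 = 0. Stack: [0]
STORE_FAST w → w=0. Stack: []
LOAD_FAST_LOAD_FAST w,a → push 0,18. Stack: [0, 18]
BINARY_OP - → 0 - 18 = -18. Stack: [-18]
LOAD_CONST → push 2. Stack: [-18, 2]
BINARY_OP << → -18 << 2 = -72. Stack: [-72]
STORE_FAST w → w=-72. Stack: []
LOAD_FAST_LOAD_FAST a,c → push 18,-7. Stack: [18, -7]
BINARY_OP + → 18 + -7 = 11. Stack: [11]
LOAD_FAST a → push 18. Stack: [11, 18]
LOAD_CONST → push 3. Stack: [11, 18, 3]
BINARY_OP + → 18 + 3 = 21. Stack: [11, 21]
BINARY_OP * → 11 * 21 = 231. Stack: [231]
STORE_FAST w → w=231. Stack: []
LOAD_FAST b → push -12. Stack: [-12]
RETURN_VALUE → return -12.

231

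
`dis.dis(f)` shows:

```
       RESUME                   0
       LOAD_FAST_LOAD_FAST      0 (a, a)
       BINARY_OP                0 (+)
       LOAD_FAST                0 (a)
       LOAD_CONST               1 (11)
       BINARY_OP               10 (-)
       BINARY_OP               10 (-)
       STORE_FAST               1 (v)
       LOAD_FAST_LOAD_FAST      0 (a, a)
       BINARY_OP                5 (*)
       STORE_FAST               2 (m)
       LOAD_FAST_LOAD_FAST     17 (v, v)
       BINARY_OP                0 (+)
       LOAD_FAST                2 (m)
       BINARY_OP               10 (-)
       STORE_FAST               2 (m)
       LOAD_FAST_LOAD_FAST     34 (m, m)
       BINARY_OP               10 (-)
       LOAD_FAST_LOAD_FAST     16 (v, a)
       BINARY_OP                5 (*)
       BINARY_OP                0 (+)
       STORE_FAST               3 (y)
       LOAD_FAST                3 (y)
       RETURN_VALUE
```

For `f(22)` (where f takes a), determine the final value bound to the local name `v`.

33

LOAD_FAST_LOAD_FAST a,a → push 22,22. Stack: [22, 22]
BINARY_OP + → 22 + 22 = 44. Stack: [44]
LOAD_FAST a → push 22. Stack: [44, 22]
LOAD_CONST → push 11. Stack: [44, 22, 11]
BINARY_OP - → 22 - 11 = 11. Stack: [44, 11]
BINARY_OP - → 44 - 11 = 33. Stack: [33]
STORE_FAST v → v=33. Stack: []
LOAD_FAST_LOAD_FAST a,a → push 22,22. Stack: [22, 22]
BINARY_OP * → 22 * 22 = 484. Stack: [484]
STORE_FAST m → m=484. Stack: []
LOAD_FAST_LOAD_FAST v,v → push 33,33. Stack: [33, 33]
BINARY_OP + → 33 + 33 = 66. Stack: [66]
LOAD_FAST m → push 484. Stack: [66, 484]
BINARY_OP - → 66 - 484 = -418. Stack: [-418]
STORE_FAST m → m=-418. Stack: []
LOAD_FAST_LOAD_FAST m,m → push -418,-418. Stack: [-418, -418]
BINARY_OP - → -418 - -418 = 0. Stack: [0]
LOAD_FAST_LOAD_FAST v,a → push 33,22. Stack: [0, 33, 22]
BINARY_OP * → 33 * 22 = 726. Stack: [0, 726]
BINARY_OP + → 0 + 726 = 726. Stack: [726]
STORE_FAST y → y=726. Stack: []
LOAD_FAST y → push 726. Stack: [726]
RETURN_VALUE → return 726.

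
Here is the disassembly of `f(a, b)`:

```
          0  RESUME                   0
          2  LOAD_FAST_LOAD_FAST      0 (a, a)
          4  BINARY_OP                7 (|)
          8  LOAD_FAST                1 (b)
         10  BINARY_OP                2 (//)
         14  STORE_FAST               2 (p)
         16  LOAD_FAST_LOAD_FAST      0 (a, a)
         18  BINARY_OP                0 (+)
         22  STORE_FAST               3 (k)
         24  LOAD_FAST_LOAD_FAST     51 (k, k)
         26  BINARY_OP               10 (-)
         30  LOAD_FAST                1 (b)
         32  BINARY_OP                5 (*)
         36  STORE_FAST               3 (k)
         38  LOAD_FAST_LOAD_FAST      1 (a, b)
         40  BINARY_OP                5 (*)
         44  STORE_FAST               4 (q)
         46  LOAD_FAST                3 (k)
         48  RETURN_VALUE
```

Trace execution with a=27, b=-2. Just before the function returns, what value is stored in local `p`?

LOAD_FAST_LOAD_FAST a,a → push 27,27. Stack: [27, 27]
BINARY_OP | → 27 | 27 = 27. Stack: [27]
LOAD_FAST b → push -2. Stack: [27, -2]
BINARY_OP // → 27 // -2 = -14. Stack: [-14]
STORE_FAST p → p=-14. Stack: []
LOAD_FAST_LOAD_FAST a,a → push 27,27. Stack: [27, 27]
BINARY_OP + → 27 + 27 = 54. Stack: [54]
STORE_FAST k → k=54. Stack: []
LOAD_FAST_LOAD_FAST k,k → push 54,54. Stack: [54, 54]
BINARY_OP - → 54 - 54 = 0. Stack: [0]
LOAD_FAST b → push -2. Stack: [0, -2]
BINARY_OP * → 0 * -2 = 0. Stack: [0]
STORE_FAST k → k=0. Stack: []
LOAD_FAST_LOAD_FAST a,b → push 27,-2. Stack: [27, -2]
BINARY_OP * → 27 * -2 = -54. Stack: [-54]
STORE_FAST q → q=-54. Stack: []
LOAD_FAST k → push 0. Stack: [0]
RETURN_VALUE → return 0.

-14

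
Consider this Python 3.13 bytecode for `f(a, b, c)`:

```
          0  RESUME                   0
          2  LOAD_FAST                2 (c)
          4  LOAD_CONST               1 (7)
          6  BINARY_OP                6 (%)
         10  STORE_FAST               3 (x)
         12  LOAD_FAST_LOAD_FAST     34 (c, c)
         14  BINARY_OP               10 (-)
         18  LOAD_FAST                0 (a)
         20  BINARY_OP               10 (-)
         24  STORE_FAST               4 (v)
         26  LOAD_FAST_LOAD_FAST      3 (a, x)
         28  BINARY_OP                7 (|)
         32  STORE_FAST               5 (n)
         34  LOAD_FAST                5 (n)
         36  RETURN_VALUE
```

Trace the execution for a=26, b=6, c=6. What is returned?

LOAD_FAST c → push 6. Stack: [6]
LOAD_CONST → push 7. Stack: [6, 7]
BINARY_OP % → 6 % 7 = 6. Stack: [6]
STORE_FAST x → x=6. Stack: []
LOAD_FAST_LOAD_FAST c,c → push 6,6. Stack: [6, 6]
BINARY_OP - → 6 - 6 = 0. Stack: [0]
LOAD_FAST a → push 26. Stack: [0, 26]
BINARY_OP - → 0 - 26 = -26. Stack: [-26]
STORE_FAST v → v=-26. Stack: []
LOAD_FAST_LOAD_FAST a,x → push 26,6. Stack: [26, 6]
BINARY_OP | → 26 | 6 = 30. Stack: [30]
STORE_FAST n → n=30. Stack: []
LOAD_FAST n → push 30. Stack: [30]
RETURN_VALUE → return 30.

30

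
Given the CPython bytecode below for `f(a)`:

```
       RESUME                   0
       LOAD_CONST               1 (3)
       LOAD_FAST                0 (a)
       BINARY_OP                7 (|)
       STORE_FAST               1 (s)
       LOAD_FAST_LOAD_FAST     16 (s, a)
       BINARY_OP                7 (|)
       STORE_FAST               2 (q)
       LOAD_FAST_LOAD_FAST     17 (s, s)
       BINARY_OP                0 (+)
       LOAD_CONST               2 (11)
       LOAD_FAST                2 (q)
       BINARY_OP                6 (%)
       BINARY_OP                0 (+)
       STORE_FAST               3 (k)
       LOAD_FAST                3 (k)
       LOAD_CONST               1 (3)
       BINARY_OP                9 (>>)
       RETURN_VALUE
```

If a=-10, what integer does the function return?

-4

LOAD_CONST → push 3. Stack: [3]
LOAD_FAST a → push -10. Stack: [3, -10]
BINARY_OP | → 3 | -10 = -9. Stack: [-9]
STORE_FAST s → s=-9. Stack: []
LOAD_FAST_LOAD_FAST s,a → push -9,-10. Stack: [-9, -10]
BINARY_OP | → -9 | -10 = -9. Stack: [-9]
STORE_FAST q → q=-9. Stack: []
LOAD_FAST_LOAD_FAST s,s → push -9,-9. Stack: [-9, -9]
BINARY_OP + → -9 + -9 = -18. Stack: [-18]
LOAD_CONST → push 11. Stack: [-18, 11]
LOAD_FAST q → push -9. Stack: [-18, 11, -9]
BINARY_OP % → 11 % -9 = -7. Stack: [-18, -7]
BINARY_OP + → -18 + -7 = -25. Stack: [-25]
STORE_FAST k → k=-25. Stack: []
LOAD_FAST k → push -25. Stack: [-25]
LOAD_CONST → push 3. Stack: [-25, 3]
BINARY_OP >> → -25 >> 3 = -4. Stack: [-4]
RETURN_VALUE → return -4.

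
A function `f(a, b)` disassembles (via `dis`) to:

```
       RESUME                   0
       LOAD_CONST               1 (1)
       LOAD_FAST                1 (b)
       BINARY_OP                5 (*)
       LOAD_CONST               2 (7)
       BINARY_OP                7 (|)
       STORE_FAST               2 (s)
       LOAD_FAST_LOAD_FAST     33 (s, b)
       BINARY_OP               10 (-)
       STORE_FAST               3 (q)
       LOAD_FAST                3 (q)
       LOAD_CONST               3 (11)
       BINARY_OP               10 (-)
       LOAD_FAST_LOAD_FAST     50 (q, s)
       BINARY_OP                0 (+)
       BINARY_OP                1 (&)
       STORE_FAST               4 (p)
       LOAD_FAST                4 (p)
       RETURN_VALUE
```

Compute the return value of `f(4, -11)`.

-15

LOAD_CONST → push 1. Stack: [1]
LOAD_FAST b → push -11. Stack: [1, -11]
BINARY_OP * → 1 * -11 = -11. Stack: [-11]
LOAD_CONST → push 7. Stack: [-11, 7]
BINARY_OP | → -11 | 7 = -9. Stack: [-9]
STORE_FAST s → s=-9. Stack: []
LOAD_FAST_LOAD_FAST s,b → push -9,-11. Stack: [-9, -11]
BINARY_OP - → -9 - -11 = 2. Stack: [2]
STORE_FAST q → q=2. Stack: []
LOAD_FAST q → push 2. Stack: [2]
LOAD_CONST → push 11. Stack: [2, 11]
BINARY_OP - → 2 - 11 = -9. Stack: [-9]
LOAD_FAST_LOAD_FAST q,s → push 2,-9. Stack: [-9, 2, -9]
BINARY_OP + → 2 + -9 = -7. Stack: [-9, -7]
BINARY_OP & → -9 & -7 = -15. Stack: [-15]
STORE_FAST p → p=-15. Stack: []
LOAD_FAST p → push -15. Stack: [-15]
RETURN_VALUE → return -15.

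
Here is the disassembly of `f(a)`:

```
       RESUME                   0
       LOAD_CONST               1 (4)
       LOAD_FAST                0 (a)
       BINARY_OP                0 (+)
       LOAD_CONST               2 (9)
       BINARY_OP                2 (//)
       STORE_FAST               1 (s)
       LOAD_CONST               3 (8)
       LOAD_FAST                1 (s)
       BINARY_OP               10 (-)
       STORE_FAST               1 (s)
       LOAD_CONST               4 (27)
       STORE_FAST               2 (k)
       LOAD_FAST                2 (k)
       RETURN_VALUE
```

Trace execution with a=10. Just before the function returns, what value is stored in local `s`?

LOAD_CONST → push 4. Stack: [4]
LOAD_FAST a → push 10. Stack: [4, 10]
BINARY_OP + → 4 + 10 = 14. Stack: [14]
LOAD_CONST → push 9. Stack: [14, 9]
BINARY_OP // → 14 // 9 = 1. Stack: [1]
STORE_FAST s → s=1. Stack: []
LOAD_CONST → push 8. Stack: [8]
LOAD_FAST s → push 1. Stack: [8, 1]
BINARY_OP - → 8 - 1 = 7. Stack: [7]
STORE_FAST s → s=7. Stack: []
LOAD_CONST → push 27. Stack: [27]
STORE_FAST k → k=27. Stack: []
LOAD_FAST k → push 27. Stack: [27]
RETURN_VALUE → return 27.

7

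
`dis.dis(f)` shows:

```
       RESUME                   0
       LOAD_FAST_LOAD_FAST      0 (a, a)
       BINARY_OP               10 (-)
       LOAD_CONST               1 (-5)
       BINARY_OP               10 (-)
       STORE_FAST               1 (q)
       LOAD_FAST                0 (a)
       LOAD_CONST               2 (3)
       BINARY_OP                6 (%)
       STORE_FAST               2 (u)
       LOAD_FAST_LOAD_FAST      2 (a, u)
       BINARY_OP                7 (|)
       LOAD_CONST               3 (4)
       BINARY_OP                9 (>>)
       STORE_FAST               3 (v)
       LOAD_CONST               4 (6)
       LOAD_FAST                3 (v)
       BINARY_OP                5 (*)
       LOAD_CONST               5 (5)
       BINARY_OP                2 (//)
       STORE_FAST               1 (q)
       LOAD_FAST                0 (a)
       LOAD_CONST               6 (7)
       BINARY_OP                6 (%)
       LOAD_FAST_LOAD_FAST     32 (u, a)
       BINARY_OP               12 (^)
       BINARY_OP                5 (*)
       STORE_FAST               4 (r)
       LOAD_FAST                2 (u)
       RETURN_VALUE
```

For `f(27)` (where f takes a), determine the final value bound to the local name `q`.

LOAD_FAST_LOAD_FAST a,a → push 27,27. Stack: [27, 27]
BINARY_OP - → 27 - 27 = 0. Stack: [0]
LOAD_CONST → push -5. Stack: [0, -5]
BINARY_OP - → 0 - -5 = 5. Stack: [5]
STORE_FAST q → q=5. Stack: []
LOAD_FAST a → push 27. Stack: [27]
LOAD_CONST → push 3. Stack: [27, 3]
BINARY_OP % → 27 % 3 = 0. Stack: [0]
STORE_FAST u → u=0. Stack: []
LOAD_FAST_LOAD_FAST a,u → push 27,0. Stack: [27, 0]
BINARY_OP | → 27 | 0 = 27. Stack: [27]
LOAD_CONST → push 4. Stack: [27, 4]
BINARY_OP >> → 27 >> 4 = 1. Stack: [1]
STORE_FAST v → v=1. Stack: []
LOAD_CONST → push 6. Stack: [6]
LOAD_FAST v → push 1. Stack: [6, 1]
BINARY_OP * → 6 * 1 = 6. Stack: [6]
LOAD_CONST → push 5. Stack: [6, 5]
BINARY_OP // → 6 // 5 = 1. Stack: [1]
STORE_FAST q → q=1. Stack: []
LOAD_FAST a → push 27. Stack: [27]
LOAD_CONST → push 7. Stack: [27, 7]
BINARY_OP % → 27 % 7 = 6. Stack: [6]
LOAD_FAST_LOAD_FAST u,a → push 0,27. Stack: [6, 0, 27]
BINARY_OP ^ → 0 ^ 27 = 27. Stack: [6, 27]
BINARY_OP * → 6 * 27 = 162. Stack: [162]
STORE_FAST r → r=162. Stack: []
LOAD_FAST u → push 0. Stack: [0]
RETURN_VALUE → return 0.

1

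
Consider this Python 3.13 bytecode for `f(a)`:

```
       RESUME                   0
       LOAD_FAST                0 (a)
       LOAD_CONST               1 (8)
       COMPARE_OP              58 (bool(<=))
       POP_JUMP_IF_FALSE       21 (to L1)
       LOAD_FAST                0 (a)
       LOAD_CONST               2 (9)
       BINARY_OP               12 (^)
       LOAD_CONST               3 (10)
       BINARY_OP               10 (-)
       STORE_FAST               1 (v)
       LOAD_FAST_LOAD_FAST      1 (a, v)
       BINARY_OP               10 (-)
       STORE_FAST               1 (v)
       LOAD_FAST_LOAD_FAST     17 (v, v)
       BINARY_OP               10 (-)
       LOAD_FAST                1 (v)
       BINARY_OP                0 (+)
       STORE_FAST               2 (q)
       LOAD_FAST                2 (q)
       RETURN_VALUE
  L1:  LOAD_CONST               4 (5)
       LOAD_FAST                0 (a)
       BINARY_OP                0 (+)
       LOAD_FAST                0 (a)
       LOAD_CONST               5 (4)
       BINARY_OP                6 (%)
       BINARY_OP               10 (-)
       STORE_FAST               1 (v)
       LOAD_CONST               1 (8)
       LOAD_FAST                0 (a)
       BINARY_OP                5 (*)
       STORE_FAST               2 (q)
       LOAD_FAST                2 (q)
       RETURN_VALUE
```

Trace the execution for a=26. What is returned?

208

LOAD_FAST a → push 26. Stack: [26]
LOAD_CONST → push 8. Stack: [26, 8]
COMPARE_OP bool(<=) → 26 vs 8 = False. Stack: [False]
POP_JUMP_IF_FALSE → pop False; jump. Stack: []
LOAD_CONST → push 5. Stack: [5]
LOAD_FAST a → push 26. Stack: [5, 26]
BINARY_OP + → 5 + 26 = 31. Stack: [31]
LOAD_FAST a → push 26. Stack: [31, 26]
LOAD_CONST → push 4. Stack: [31, 26, 4]
BINARY_OP % → 26 % 4 = 2. Stack: [31, 2]
BINARY_OP - → 31 - 2 = 29. Stack: [29]
STORE_FAST v → v=29. Stack: []
LOAD_CONST → push 8. Stack: [8]
LOAD_FAST a → push 26. Stack: [8, 26]
BINARY_OP * → 8 * 26 = 208. Stack: [208]
STORE_FAST q → q=208. Stack: []
LOAD_FAST q → push 208. Stack: [208]
RETURN_VALUE → return 208.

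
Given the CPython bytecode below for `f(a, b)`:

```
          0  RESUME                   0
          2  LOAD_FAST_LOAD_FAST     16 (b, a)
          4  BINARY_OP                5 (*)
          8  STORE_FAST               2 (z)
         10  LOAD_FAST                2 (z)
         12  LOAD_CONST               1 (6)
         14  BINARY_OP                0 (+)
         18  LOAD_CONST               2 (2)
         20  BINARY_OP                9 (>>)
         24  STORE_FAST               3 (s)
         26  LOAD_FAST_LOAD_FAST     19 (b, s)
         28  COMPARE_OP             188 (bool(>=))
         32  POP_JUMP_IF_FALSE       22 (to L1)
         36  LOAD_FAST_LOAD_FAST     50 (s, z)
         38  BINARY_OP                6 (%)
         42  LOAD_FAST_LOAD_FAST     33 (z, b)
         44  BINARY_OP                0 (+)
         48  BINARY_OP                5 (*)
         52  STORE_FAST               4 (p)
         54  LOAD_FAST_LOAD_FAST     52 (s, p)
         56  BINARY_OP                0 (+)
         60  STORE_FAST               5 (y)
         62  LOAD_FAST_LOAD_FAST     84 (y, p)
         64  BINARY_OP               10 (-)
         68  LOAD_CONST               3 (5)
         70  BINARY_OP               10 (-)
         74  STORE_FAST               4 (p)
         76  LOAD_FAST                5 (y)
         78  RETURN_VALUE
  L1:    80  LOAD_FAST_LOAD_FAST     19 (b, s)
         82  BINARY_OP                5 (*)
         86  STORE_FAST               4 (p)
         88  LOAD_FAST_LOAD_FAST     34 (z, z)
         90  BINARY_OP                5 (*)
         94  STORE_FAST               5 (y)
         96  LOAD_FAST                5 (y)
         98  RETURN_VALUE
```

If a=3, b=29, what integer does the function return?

LOAD_FAST_LOAD_FAST b,a → push 29,3. Stack: [29, 3]
BINARY_OP * → 29 * 3 = 87. Stack: [87]
STORE_FAST z → z=87. Stack: []
LOAD_FAST z → push 87. Stack: [87]
LOAD_CONST → push 6. Stack: [87, 6]
BINARY_OP + → 87 + 6 = 93. Stack: [93]
LOAD_CONST → push 2. Stack: [93, 2]
BINARY_OP >> → 93 >> 2 = 23. Stack: [23]
STORE_FAST s → s=23. Stack: []
LOAD_FAST_LOAD_FAST b,s → push 29,23. Stack: [29, 23]
COMPARE_OP bool(>=) → 29 vs 23 = True. Stack: [True]
POP_JUMP_IF_FALSE → pop True; no jump. Stack: []
LOAD_FAST_LOAD_FAST s,z → push 23,87. Stack: [23, 87]
BINARY_OP % → 23 % 87 = 23. Stack: [23]
LOAD_FAST_LOAD_FAST z,b → push 87,29. Stack: [23, 87, 29]
BINARY_OP + → 87 + 29 = 116. Stack: [23, 116]
BINARY_OP * → 23 * 116 = 2668. Stack: [2668]
STORE_FAST p → p=2668. Stack: []
LOAD_FAST_LOAD_FAST s,p → push 23,2668. Stack: [23, 2668]
BINARY_OP + → 23 + 2668 = 2691. Stack: [2691]
STORE_FAST y → y=2691. Stack: []
LOAD_FAST_LOAD_FAST y,p → push 2691,2668. Stack: [2691, 2668]
BINARY_OP - → 2691 - 2668 = 23. Stack: [23]
LOAD_CONST → push 5. Stack: [23, 5]
BINARY_OP - → 23 - 5 = 18. Stack: [18]
STORE_FAST p → p=18. Stack: []
LOAD_FAST y → push 2691. Stack: [2691]
RETURN_VALUE → return 2691.

2691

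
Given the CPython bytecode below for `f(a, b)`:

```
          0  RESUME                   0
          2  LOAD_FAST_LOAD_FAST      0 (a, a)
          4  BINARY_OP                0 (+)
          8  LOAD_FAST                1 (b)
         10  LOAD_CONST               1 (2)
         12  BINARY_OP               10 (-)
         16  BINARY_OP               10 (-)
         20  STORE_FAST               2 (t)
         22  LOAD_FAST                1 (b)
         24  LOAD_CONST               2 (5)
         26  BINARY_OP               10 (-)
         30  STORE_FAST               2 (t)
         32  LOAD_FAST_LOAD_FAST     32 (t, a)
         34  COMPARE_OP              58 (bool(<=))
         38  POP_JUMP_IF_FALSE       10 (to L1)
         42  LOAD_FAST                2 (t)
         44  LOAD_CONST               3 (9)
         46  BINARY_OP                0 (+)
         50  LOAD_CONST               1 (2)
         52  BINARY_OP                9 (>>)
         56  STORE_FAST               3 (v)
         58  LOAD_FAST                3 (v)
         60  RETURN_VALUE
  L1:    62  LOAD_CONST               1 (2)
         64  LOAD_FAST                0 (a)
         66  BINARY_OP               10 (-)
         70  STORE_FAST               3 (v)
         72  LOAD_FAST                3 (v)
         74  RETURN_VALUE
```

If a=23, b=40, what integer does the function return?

LOAD_FAST_LOAD_FAST a,a → push 23,23. Stack: [23, 23]
BINARY_OP + → 23 + 23 = 46. Stack: [46]
LOAD_FAST b → push 40. Stack: [46, 40]
LOAD_CONST → push 2. Stack: [46, 40, 2]
BINARY_OP - → 40 - 2 = 38. Stack: [46, 38]
BINARY_OP - → 46 - 38 = 8. Stack: [8]
STORE_FAST t → t=8. Stack: []
LOAD_FAST b → push 40. Stack: [40]
LOAD_CONST → push 5. Stack: [40, 5]
BINARY_OP - → 40 - 5 = 35. Stack: [35]
STORE_FAST t → t=35. Stack: []
LOAD_FAST_LOAD_FAST t,a → push 35,23. Stack: [35, 23]
COMPARE_OP bool(<=) → 35 vs 23 = False. Stack: [False]
POP_JUMP_IF_FALSE → pop False; jump. Stack: []
LOAD_CONST → push 2. Stack: [2]
LOAD_FAST a → push 23. Stack: [2, 23]
BINARY_OP - → 2 - 23 = -21. Stack: [-21]
STORE_FAST v → v=-21. Stack: []
LOAD_FAST v → push -21. Stack: [-21]
RETURN_VALUE → return -21.

-21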